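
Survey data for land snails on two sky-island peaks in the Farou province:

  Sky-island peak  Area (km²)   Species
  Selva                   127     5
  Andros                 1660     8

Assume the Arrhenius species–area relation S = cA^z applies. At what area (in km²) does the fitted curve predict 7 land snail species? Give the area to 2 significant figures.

z = ln(8/5) / ln(1660/127) = 0.4700 / 2.5704 = 0.1829
c = 5 / 127^0.1829 = 5 / 2.425 = 2.062
A = (7/2.062)^(1/0.1829) ⇒ ln A = ln(3.395)/0.1829 = 6.6843
A = e^6.6843 ≈ 799.8 km²

800 km²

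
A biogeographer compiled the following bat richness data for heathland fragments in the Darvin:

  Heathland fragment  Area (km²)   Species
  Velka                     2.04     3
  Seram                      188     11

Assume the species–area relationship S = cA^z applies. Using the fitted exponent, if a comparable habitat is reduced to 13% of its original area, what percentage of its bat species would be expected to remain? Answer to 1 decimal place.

55.7%

z = ln(11/3) / ln(188/2.04) = 1.2993 / 4.5235 = 0.2872
S_new/S_old = (A_new/A_old)^z = 0.13^0.2872 = exp(0.2872 × -2.0402) = 0.5565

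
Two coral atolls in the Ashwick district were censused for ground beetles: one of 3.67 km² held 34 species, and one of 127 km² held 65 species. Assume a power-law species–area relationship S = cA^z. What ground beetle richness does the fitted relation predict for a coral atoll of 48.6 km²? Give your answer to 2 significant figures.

55

z = ln(65/34) / ln(127/3.67) = 0.6480 / 3.5440 = 0.1829
c = 34 / 3.67^0.1829 = 34 / 1.268 = 26.81
S₃ = 26.81 × 48.6^0.1829 = 26.81 × 2.034 ≈ 54.53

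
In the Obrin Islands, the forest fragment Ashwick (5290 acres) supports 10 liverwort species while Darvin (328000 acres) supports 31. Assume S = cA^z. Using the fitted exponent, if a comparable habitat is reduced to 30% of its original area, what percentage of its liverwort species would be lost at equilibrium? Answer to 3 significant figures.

z = ln(31/10) / ln(328000/5290) = 1.1314 / 4.1272 = 0.2741
S_new/S_old = (A_new/A_old)^z = 0.3^0.2741 = exp(0.2741 × -1.2040) = 0.7189
Fraction lost = 1 − 0.7189 = 0.2811

28.1%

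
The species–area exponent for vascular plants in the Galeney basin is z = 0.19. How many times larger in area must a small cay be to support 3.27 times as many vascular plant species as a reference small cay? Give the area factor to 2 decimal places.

510.68

(A₂/A₁)^0.19 = 3.27, so A₂/A₁ = 3.27^(1/0.19) = 3.27^5.263
ln(A₂/A₁) = ln 3.27 / 0.19 = 1.1848 / 0.19 = 6.2357
A₂/A₁ = e^6.2357 ≈ 510.7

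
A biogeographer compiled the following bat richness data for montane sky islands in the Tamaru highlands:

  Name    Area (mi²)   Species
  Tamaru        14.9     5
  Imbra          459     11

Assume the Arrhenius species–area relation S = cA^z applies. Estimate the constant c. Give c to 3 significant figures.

2.69

z = ln(S₂/S₁) / ln(A₂/A₁) = ln(11/5) / ln(459/14.9) = 0.7885 / 3.4277 = 0.2300
c = S₁ / A₁^z = 5 / 14.9^0.2300 = 5 / 1.862 = 2.686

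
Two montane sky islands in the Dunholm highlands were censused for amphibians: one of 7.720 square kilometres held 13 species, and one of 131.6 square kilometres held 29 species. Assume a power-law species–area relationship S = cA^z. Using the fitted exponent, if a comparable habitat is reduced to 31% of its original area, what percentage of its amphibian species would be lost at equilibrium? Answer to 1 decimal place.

z = ln(29/13) / ln(131.6/7.72) = 0.8023 / 2.8360 = 0.2829
S_new/S_old = (A_new/A_old)^z = 0.31^0.2829 = exp(0.2829 × -1.1712) = 0.718
Fraction lost = 1 − 0.718 = 0.282

28.2%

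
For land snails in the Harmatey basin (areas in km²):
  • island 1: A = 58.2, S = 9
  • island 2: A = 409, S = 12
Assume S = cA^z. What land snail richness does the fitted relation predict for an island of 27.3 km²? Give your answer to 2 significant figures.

z = ln(12/9) / ln(409/58.2) = 0.2877 / 1.9498 = 0.1475
c = 9 / 58.2^0.1475 = 9 / 1.821 = 4.941
S₃ = 4.941 × 27.3^0.1475 = 4.941 × 1.629 ≈ 8.049

8.0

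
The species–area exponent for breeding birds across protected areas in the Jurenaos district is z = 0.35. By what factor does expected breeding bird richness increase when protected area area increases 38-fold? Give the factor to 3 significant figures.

3.57

S₂/S₁ = (A₂/A₁)^z = 38^0.35
ln(S₂/S₁) = 0.35 × ln 38 = 0.35 × 3.6376 = 1.2732
S₂/S₁ = e^1.2732 ≈ 3.572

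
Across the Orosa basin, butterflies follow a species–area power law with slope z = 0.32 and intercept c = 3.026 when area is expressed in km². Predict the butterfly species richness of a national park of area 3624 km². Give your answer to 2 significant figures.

S = 3.026 × 3624^0.32 = 3.026 × 13.77 ≈ 41.67

42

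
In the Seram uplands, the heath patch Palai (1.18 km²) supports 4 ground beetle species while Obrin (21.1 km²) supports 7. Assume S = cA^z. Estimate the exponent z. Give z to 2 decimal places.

0.19

Taking logs: ln S = ln c + z ln A, so z = (ln S₂ − ln S₁)/(ln A₂ − ln A₁).
z = ln(7/4) / ln(21.1/1.18) = ln(1.75) / ln(17.88) = 0.5596 / 2.8838 = 0.1941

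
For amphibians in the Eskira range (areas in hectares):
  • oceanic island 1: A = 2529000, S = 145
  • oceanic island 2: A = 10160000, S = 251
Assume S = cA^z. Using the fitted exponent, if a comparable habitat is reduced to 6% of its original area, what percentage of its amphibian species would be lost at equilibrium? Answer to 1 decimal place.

67.0%

z = ln(251/145) / ln(10160000/2529000) = 0.5487 / 1.3906 = 0.3946
S_new/S_old = (A_new/A_old)^z = 0.06^0.3946 = exp(0.3946 × -2.8134) = 0.3295
Fraction lost = 1 − 0.3295 = 0.6705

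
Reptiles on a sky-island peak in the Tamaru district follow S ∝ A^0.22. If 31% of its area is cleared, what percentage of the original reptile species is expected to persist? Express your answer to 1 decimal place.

S_new/S_old = (A_new/A_old)^z = 0.69^0.22
= exp(0.22 × ln 0.69) = exp(0.22 × -0.3711) = exp(-0.0816) ≈ 0.9216

92.2%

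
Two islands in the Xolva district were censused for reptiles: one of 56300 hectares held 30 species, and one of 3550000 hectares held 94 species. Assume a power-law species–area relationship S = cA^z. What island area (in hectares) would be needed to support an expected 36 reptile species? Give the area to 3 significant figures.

z = ln(94/30) / ln(3550000/56300) = 1.1421 / 4.1440 = 0.2756
c = 30 / 56300^0.2756 = 30 / 20.38 = 1.472
A = (36/1.472)^(1/0.2756) ⇒ ln A = ln(24.46)/0.2756 = 11.6000
A = e^11.6000 ≈ 109097 hectares

109000 hectares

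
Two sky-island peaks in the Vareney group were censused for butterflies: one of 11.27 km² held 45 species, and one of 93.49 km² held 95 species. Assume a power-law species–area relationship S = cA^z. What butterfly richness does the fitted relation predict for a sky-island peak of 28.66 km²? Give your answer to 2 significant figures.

z = ln(95/45) / ln(93.49/11.27) = 0.7472 / 2.1157 = 0.3532
c = 45 / 11.27^0.3532 = 45 / 2.352 = 19.13
S₃ = 19.13 × 28.66^0.3532 = 19.13 × 3.271 ≈ 62.57

63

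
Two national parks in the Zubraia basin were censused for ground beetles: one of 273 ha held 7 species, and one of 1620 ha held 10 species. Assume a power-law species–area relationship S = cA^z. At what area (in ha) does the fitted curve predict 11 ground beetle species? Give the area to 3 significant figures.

2610 ha

z = ln(10/7) / ln(1620/273) = 0.3567 / 1.7807 = 0.2003
c = 7 / 273^0.2003 = 7 / 3.076 = 2.276
A = (11/2.276)^(1/0.2003) ⇒ ln A = ln(4.833)/0.2003 = 7.8660
A = e^7.8660 ≈ 2607 ha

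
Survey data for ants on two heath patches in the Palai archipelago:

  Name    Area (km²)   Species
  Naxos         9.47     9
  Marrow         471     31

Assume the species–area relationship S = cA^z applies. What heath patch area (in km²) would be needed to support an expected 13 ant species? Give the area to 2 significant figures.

30 km²

z = ln(31/9) / ln(471/9.47) = 1.2368 / 3.9067 = 0.3166
c = 9 / 9.47^0.3166 = 9 / 2.037 = 4.417
A = (13/4.417)^(1/0.3166) ⇒ ln A = ln(2.943)/0.3166 = 3.4097
A = e^3.4097 ≈ 30.26 km²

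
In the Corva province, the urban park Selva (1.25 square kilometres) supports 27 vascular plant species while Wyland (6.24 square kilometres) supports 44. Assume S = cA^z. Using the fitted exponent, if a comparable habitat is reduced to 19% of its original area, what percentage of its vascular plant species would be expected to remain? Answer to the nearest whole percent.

z = ln(44/27) / ln(6.24/1.25) = 0.4884 / 1.6078 = 0.3037
S_new/S_old = (A_new/A_old)^z = 0.19^0.3037 = exp(0.3037 × -1.6607) = 0.6039

60%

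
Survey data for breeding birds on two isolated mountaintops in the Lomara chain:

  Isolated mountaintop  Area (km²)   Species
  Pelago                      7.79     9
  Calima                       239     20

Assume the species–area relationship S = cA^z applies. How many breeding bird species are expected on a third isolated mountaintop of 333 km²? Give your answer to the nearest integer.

z = ln(20/9) / ln(239/7.79) = 0.7985 / 3.4236 = 0.2332
c = 9 / 7.79^0.2332 = 9 / 1.614 = 5.576
S₃ = 5.576 × 333^0.2332 = 5.576 × 3.875 ≈ 21.61

22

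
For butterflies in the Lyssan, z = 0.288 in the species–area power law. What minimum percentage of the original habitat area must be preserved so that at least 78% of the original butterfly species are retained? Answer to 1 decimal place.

42.2%

Need (A_new/A_old)^0.288 = 0.78, so A_new/A_old = 0.78^(1/0.288) = 0.78^3.472
ln(A_new/A_old) = ln 0.78 / 0.288 = -0.2485 / 0.288 = -0.8627
A_new/A_old = e^-0.8627 ≈ 0.422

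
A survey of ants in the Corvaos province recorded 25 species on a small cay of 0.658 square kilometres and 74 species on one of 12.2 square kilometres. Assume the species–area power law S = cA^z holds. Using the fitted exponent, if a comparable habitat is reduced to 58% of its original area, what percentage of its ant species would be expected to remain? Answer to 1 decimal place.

z = ln(74/25) / ln(12.2/0.658) = 1.0852 / 2.9200 = 0.3716
S_new/S_old = (A_new/A_old)^z = 0.58^0.3716 = exp(0.3716 × -0.5447) = 0.8167

81.7%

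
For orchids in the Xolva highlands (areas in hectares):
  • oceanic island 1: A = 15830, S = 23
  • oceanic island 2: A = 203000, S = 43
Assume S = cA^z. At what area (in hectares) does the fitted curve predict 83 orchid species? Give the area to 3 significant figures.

2970000 hectares

z = ln(43/23) / ln(203000/15830) = 0.6257 / 2.5513 = 0.2452
c = 23 / 15830^0.2452 = 23 / 10.71 = 2.147
A = (83/2.147)^(1/0.2452) ⇒ ln A = ln(38.66)/0.2452 = 14.9025
A = e^14.9025 ≈ 2965253 hectares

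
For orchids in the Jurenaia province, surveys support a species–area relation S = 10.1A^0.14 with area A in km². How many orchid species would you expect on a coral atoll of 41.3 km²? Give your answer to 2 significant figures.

S = 10.1 × 41.3^0.14 = 10.1 × 1.684 ≈ 17

17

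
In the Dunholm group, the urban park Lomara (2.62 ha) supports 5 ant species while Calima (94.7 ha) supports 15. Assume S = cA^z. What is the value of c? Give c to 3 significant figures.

z = ln(S₂/S₁) / ln(A₂/A₁) = ln(15/5) / ln(94.7/2.62) = 1.0986 / 3.5875 = 0.3062
c = S₁ / A₁^z = 5 / 2.62^0.3062 = 5 / 1.343 = 3.723

3.72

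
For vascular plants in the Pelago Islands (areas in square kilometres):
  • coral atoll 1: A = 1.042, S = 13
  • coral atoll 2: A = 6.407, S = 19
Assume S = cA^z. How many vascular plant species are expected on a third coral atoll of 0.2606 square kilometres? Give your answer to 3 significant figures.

z = ln(19/13) / ln(6.407/1.042) = 0.3795 / 1.8162 = 0.2089
c = 13 / 1.042^0.2089 = 13 / 1.009 = 12.89
S₃ = 12.89 × 0.2606^0.2089 = 12.89 × 0.755 ≈ 9.732

9.73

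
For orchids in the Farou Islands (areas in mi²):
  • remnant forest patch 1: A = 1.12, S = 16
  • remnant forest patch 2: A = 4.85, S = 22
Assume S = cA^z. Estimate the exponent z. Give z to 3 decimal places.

0.217

Taking logs: ln S = ln c + z ln A, so z = (ln S₂ − ln S₁)/(ln A₂ − ln A₁).
z = ln(22/16) / ln(4.85/1.12) = ln(1.375) / ln(4.33) = 0.3185 / 1.4657 = 0.2173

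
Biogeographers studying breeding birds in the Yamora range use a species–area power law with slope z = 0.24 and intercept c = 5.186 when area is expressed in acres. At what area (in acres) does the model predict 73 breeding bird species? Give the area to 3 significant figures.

61000 acres

73 = 5.186 × A^0.24  ⇒  A^0.24 = 73/5.186 = 14.08
ln A = ln(14.08) / 0.24 = 2.6445 / 0.24 = 11.0187
A = e^11.0187 ≈ 61007 acres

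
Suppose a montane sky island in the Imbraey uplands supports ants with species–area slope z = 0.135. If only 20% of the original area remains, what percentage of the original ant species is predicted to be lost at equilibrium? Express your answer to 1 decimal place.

S_new/S_old = (A_new/A_old)^z = 0.2^0.135
= exp(0.135 × ln 0.2) = exp(0.135 × -1.6094) = exp(-0.2173) ≈ 0.8047
Fraction lost = 1 − 0.8047 = 0.1953

19.5%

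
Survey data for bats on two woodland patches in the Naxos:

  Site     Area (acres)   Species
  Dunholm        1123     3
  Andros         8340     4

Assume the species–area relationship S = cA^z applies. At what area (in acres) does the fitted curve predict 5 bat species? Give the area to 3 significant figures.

39500 acres

z = ln(4/3) / ln(8340/1123) = 0.2877 / 2.0051 = 0.1435
c = 3 / 1123^0.1435 = 3 / 2.739 = 1.095
A = (5/1.095)^(1/0.1435) ⇒ ln A = ln(4.566)/0.1435 = 10.5841
A = e^10.5841 ≈ 39500 acres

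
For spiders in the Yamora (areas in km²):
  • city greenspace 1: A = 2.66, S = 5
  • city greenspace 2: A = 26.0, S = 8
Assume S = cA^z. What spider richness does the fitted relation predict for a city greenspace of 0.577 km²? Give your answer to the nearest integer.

z = ln(8/5) / ln(26/2.66) = 0.4700 / 2.2798 = 0.2062
c = 5 / 2.66^0.2062 = 5 / 1.223 = 4.087
S₃ = 4.087 × 0.577^0.2062 = 4.087 × 0.8928 ≈ 3.649

4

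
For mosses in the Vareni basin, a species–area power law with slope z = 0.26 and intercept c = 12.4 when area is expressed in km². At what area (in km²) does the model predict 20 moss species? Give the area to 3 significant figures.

20 = 12.4 × A^0.26  ⇒  A^0.26 = 20/12.4 = 1.613
ln A = ln(1.613) / 0.26 = 0.4780 / 0.26 = 1.8386
A = e^1.8386 ≈ 6.288 km²

6.29 km²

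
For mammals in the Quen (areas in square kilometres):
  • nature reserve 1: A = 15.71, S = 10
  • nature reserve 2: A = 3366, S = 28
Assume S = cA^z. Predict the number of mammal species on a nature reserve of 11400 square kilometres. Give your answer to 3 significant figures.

z = ln(28/10) / ln(3366/15.71) = 1.0296 / 5.3672 = 0.1918
c = 10 / 15.71^0.1918 = 10 / 1.696 = 5.896
S₃ = 5.896 × 11400^0.1918 = 5.896 × 6.002 ≈ 35.38

35.4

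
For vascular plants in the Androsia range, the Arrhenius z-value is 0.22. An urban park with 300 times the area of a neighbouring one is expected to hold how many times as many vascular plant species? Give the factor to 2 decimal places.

3.51

S₂/S₁ = (A₂/A₁)^z = 300^0.22
ln(S₂/S₁) = 0.22 × ln 300 = 0.22 × 5.7038 = 1.2548
S₂/S₁ = e^1.2548 ≈ 3.507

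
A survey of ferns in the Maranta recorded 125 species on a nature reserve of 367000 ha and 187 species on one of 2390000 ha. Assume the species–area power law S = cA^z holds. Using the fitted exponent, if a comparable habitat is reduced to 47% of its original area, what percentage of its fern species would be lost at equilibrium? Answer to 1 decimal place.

15.0%

z = ln(187/125) / ln(2390000/367000) = 0.4028 / 1.8737 = 0.2150
S_new/S_old = (A_new/A_old)^z = 0.47^0.2150 = exp(0.2150 × -0.7550) = 0.8502
Fraction lost = 1 − 0.8502 = 0.1498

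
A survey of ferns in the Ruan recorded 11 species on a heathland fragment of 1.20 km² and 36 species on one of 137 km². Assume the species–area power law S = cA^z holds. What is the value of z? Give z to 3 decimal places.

0.250

Taking logs: ln S = ln c + z ln A, so z = (ln S₂ − ln S₁)/(ln A₂ − ln A₁).
z = ln(36/11) / ln(137/1.2) = ln(3.273) / ln(114.2) = 1.1856 / 4.7377 = 0.2503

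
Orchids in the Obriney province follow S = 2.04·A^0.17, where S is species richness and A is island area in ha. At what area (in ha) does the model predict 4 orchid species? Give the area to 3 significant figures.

4 = 2.04 × A^0.17  ⇒  A^0.17 = 4/2.04 = 1.961
ln A = ln(1.961) / 0.17 = 0.6733 / 0.17 = 3.9609
A = e^3.9609 ≈ 52.5 ha

52.5 ha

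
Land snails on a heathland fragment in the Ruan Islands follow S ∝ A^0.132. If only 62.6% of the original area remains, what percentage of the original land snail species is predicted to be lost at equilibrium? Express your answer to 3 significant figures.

S_new/S_old = (A_new/A_old)^z = 0.626^0.132
= exp(0.132 × ln 0.626) = exp(0.132 × -0.4684) = exp(-0.0618) ≈ 0.94
Fraction lost = 1 − 0.94 = 0.05996

6.00%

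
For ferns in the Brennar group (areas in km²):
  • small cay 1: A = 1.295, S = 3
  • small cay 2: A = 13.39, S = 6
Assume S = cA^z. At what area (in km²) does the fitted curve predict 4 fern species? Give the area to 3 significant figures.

3.41 km²

z = ln(6/3) / ln(13.39/1.295) = 0.6931 / 2.3360 = 0.2967
c = 3 / 1.295^0.2967 = 3 / 1.08 = 2.778
A = (4/2.778)^(1/0.2967) ⇒ ln A = ln(1.44)/0.2967 = 1.2280
A = e^1.2280 ≈ 3.415 km²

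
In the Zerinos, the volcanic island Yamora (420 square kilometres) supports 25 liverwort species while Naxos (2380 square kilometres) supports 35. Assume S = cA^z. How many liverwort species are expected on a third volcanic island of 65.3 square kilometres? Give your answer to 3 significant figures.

17.4

z = ln(35/25) / ln(2380/420) = 0.3365 / 1.7346 = 0.1940
c = 25 / 420^0.1940 = 25 / 3.227 = 7.746
S₃ = 7.746 × 65.3^0.1940 = 7.746 × 2.249 ≈ 17.42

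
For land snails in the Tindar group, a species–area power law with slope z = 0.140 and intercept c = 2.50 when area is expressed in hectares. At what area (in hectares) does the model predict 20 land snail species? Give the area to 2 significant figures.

2800000 hectares

20 = 2.5 × A^0.14  ⇒  A^0.14 = 20/2.5 = 8
ln A = ln(8) / 0.14 = 2.0794 / 0.14 = 14.8532
A = e^14.8532 ≈ 2822557 hectares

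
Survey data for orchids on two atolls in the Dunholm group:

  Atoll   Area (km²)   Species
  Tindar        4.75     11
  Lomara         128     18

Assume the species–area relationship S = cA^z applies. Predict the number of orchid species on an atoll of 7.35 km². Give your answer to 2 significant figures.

12

z = ln(18/11) / ln(128/4.75) = 0.4925 / 3.2939 = 0.1495
c = 11 / 4.75^0.1495 = 11 / 1.262 = 8.714
S₃ = 8.714 × 7.35^0.1495 = 8.714 × 1.347 ≈ 11.74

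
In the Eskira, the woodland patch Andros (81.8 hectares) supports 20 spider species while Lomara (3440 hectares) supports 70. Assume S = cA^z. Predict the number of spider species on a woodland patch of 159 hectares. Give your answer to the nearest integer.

25

z = ln(70/20) / ln(3440/81.8) = 1.2528 / 3.7389 = 0.3351
c = 20 / 81.8^0.3351 = 20 / 4.374 = 4.572
S₃ = 4.572 × 159^0.3351 = 4.572 × 5.465 ≈ 24.99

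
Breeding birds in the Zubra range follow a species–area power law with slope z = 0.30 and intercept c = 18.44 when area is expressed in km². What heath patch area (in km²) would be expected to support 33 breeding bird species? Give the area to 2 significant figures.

33 = 18.44 × A^0.3  ⇒  A^0.3 = 33/18.44 = 1.79
ln A = ln(1.79) / 0.3 = 0.5820 / 0.3 = 1.9400
A = e^1.9400 ≈ 6.958 km²

7.0 km²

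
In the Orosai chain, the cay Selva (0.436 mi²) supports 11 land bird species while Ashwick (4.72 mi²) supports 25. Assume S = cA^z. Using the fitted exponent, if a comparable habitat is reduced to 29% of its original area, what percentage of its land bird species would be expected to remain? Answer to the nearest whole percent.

65%

z = ln(25/11) / ln(4.72/0.436) = 0.8210 / 2.3819 = 0.3447
S_new/S_old = (A_new/A_old)^z = 0.29^0.3447 = exp(0.3447 × -1.2379) = 0.6527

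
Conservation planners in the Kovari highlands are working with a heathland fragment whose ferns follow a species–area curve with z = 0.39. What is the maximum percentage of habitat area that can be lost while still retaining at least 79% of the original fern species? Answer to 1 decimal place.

Need (A_new/A_old)^0.39 = 0.79, so A_new/A_old = 0.79^(1/0.39) = 0.79^2.564
ln(A_new/A_old) = ln 0.79 / 0.39 = -0.2357 / 0.39 = -0.6044
A_new/A_old = e^-0.6044 ≈ 0.5464
Fraction that can be lost = 1 − 0.5464 = 0.4536

45.4%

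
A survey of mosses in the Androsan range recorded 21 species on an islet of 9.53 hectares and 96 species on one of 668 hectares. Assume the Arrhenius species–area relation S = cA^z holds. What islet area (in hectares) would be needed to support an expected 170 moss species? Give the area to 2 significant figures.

3300 hectares

z = ln(96/21) / ln(668/9.53) = 1.5198 / 4.2498 = 0.3576
c = 21 / 9.53^0.3576 = 21 / 2.239 = 9.377
A = (170/9.377)^(1/0.3576) ⇒ ln A = ln(18.13)/0.3576 = 8.1022
A = e^8.1022 ≈ 3302 hectares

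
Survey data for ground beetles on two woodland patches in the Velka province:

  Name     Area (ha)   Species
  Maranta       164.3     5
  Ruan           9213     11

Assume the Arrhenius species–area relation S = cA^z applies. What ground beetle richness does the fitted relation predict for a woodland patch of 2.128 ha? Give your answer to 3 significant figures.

2.13

z = ln(11/5) / ln(9213/164.3) = 0.7885 / 4.0267 = 0.1958
c = 5 / 164.3^0.1958 = 5 / 2.715 = 1.841
S₃ = 1.841 × 2.128^0.1958 = 1.841 × 1.159 ≈ 2.135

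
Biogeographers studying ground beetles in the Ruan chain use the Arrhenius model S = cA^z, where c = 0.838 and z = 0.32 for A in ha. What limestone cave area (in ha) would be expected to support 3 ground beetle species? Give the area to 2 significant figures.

3 = 0.838 × A^0.32  ⇒  A^0.32 = 3/0.838 = 3.58
ln A = ln(3.58) / 0.32 = 1.2753 / 0.32 = 3.9855
A = e^3.9855 ≈ 53.81 ha

54 ha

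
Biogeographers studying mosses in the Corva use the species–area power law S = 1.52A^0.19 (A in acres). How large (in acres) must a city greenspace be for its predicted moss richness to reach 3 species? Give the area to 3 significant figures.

3 = 1.52 × A^0.19  ⇒  A^0.19 = 3/1.52 = 1.974
ln A = ln(1.974) / 0.19 = 0.6799 / 0.19 = 3.5784
A = e^3.5784 ≈ 35.82 acres

35.8 acres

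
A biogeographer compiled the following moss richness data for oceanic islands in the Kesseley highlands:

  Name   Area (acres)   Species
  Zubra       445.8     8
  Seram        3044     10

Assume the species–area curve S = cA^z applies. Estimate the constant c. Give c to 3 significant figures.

3.94

z = ln(S₂/S₁) / ln(A₂/A₁) = ln(10/8) / ln(3044/445.8) = 0.2231 / 1.9211 = 0.1162
c = S₁ / A₁^z = 8 / 445.8^0.1162 = 8 / 2.031 = 3.939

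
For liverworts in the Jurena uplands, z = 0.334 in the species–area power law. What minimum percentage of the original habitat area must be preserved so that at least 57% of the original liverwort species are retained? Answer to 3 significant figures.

18.6%

Need (A_new/A_old)^0.334 = 0.57, so A_new/A_old = 0.57^(1/0.334) = 0.57^2.994
ln(A_new/A_old) = ln 0.57 / 0.334 = -0.5621 / 0.334 = -1.6830
A_new/A_old = e^-1.6830 ≈ 0.1858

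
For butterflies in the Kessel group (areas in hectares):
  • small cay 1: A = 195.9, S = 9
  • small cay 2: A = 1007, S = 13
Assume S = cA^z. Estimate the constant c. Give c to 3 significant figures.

z = ln(S₂/S₁) / ln(A₂/A₁) = ln(13/9) / ln(1007/195.9) = 0.3677 / 1.6371 = 0.2246
c = S₁ / A₁^z = 9 / 195.9^0.2246 = 9 / 3.272 = 2.751

2.75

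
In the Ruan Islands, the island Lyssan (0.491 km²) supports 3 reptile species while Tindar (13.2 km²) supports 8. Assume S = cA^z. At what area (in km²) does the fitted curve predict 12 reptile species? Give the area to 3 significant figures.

z = ln(8/3) / ln(13.2/0.491) = 0.9808 / 3.2915 = 0.2980
c = 3 / 0.491^0.2980 = 3 / 0.809 = 3.708
A = (12/3.708)^(1/0.2980) ⇒ ln A = ln(3.236)/0.2980 = 3.9409
A = e^3.9409 ≈ 51.46 km²

51.5 km²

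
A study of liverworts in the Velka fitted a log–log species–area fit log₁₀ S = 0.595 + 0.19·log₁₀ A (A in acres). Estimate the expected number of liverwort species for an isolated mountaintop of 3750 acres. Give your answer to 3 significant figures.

18.8

S = 3.936 × 3750^0.19
ln S = ln 3.936 + 0.19 × ln 3750 = 1.3700 + 0.19 × 8.2295 = 2.9336
S = e^2.9336 ≈ 18.8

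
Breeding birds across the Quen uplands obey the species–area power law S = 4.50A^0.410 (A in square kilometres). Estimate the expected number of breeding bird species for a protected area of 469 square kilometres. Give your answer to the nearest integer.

S = 4.5 × 469^0.41
ln S = ln 4.5 + 0.41 × ln 469 = 1.5041 + 0.41 × 6.1506 = 4.0258
S = e^4.0258 ≈ 56.03

56 species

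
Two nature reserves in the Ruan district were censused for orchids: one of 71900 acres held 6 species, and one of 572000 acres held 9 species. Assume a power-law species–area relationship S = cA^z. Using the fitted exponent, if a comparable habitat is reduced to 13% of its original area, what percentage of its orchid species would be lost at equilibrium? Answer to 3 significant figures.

z = ln(9/6) / ln(572000/71900) = 0.4055 / 2.0739 = 0.1955
S_new/S_old = (A_new/A_old)^z = 0.13^0.1955 = exp(0.1955 × -2.0402) = 0.6711
Fraction lost = 1 − 0.6711 = 0.3289

32.9%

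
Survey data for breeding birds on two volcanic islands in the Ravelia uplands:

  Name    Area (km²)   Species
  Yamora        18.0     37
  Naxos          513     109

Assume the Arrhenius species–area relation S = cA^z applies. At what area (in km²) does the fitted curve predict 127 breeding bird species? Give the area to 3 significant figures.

824 km²

z = ln(109/37) / ln(513/18) = 1.0804 / 3.3499 = 0.3225
c = 37 / 18^0.3225 = 37 / 2.54 = 14.57
A = (127/14.57)^(1/0.3225) ⇒ ln A = ln(8.719)/0.3225 = 6.7142
A = e^6.7142 ≈ 824 km²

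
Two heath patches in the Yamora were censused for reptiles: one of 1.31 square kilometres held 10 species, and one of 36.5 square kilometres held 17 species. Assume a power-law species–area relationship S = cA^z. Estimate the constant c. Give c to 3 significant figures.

9.58

z = ln(S₂/S₁) / ln(A₂/A₁) = ln(17/10) / ln(36.5/1.31) = 0.5306 / 3.3273 = 0.1595
c = S₁ / A₁^z = 10 / 1.31^0.1595 = 10 / 1.044 = 9.579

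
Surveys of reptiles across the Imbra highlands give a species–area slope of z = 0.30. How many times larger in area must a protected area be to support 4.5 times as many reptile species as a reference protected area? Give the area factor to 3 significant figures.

(A₂/A₁)^0.3 = 4.5, so A₂/A₁ = 4.5^(1/0.3) = 4.5^3.333
ln(A₂/A₁) = ln 4.5 / 0.3 = 1.5041 / 0.3 = 5.0136
A₂/A₁ = e^5.0136 ≈ 150.4

150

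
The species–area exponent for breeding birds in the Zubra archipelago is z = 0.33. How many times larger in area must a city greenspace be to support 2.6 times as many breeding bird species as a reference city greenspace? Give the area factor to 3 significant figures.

(A₂/A₁)^0.33 = 2.6, so A₂/A₁ = 2.6^(1/0.33) = 2.6^3.03
ln(A₂/A₁) = ln 2.6 / 0.33 = 0.9555 / 0.33 = 2.8955
A₂/A₁ = e^2.8955 ≈ 18.09

18.1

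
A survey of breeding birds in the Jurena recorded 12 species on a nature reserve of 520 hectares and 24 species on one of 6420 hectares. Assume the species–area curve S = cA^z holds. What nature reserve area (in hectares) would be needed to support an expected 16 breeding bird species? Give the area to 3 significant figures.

1480 hectares

z = ln(24/12) / ln(6420/520) = 0.6931 / 2.5133 = 0.2758
c = 12 / 520^0.2758 = 12 / 5.611 = 2.139
A = (16/2.139)^(1/0.2758) ⇒ ln A = ln(7.481)/0.2758 = 7.2970
A = e^7.2970 ≈ 1476 hectares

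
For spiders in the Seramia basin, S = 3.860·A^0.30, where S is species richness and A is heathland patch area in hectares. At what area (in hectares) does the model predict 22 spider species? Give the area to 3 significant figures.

331 hectares

22 = 3.86 × A^0.3  ⇒  A^0.3 = 22/3.86 = 5.699
ln A = ln(5.699) / 0.3 = 1.7404 / 0.3 = 5.8013
A = e^5.8013 ≈ 330.7 hectares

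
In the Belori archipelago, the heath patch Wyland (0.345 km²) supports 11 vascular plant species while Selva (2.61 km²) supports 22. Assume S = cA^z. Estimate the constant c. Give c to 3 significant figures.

z = ln(S₂/S₁) / ln(A₂/A₁) = ln(22/11) / ln(2.61/0.345) = 0.6931 / 2.0236 = 0.3425
c = S₁ / A₁^z = 11 / 0.345^0.3425 = 11 / 0.6945 = 15.84

15.8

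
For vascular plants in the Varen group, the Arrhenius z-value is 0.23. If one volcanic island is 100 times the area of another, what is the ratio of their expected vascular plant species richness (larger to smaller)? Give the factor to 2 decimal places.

S₂/S₁ = (A₂/A₁)^z = 100^0.23
ln(S₂/S₁) = 0.23 × ln 100 = 0.23 × 4.6052 = 1.0592
S₂/S₁ = e^1.0592 ≈ 2.884

2.88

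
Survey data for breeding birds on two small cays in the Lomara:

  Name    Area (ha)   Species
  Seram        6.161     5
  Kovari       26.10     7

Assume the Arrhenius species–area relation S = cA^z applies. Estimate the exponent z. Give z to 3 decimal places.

0.233

Taking logs: ln S = ln c + z ln A, so z = (ln S₂ − ln S₁)/(ln A₂ − ln A₁).
z = ln(7/5) / ln(26.1/6.161) = ln(1.4) / ln(4.236) = 0.3365 / 1.4437 = 0.2331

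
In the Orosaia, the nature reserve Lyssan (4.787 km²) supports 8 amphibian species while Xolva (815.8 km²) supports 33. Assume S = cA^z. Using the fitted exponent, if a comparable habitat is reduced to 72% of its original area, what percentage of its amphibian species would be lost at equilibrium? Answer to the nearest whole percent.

9%

z = ln(33/8) / ln(815.8/4.787) = 1.4171 / 5.1383 = 0.2758
S_new/S_old = (A_new/A_old)^z = 0.72^0.2758 = exp(0.2758 × -0.3285) = 0.9134
Fraction lost = 1 − 0.9134 = 0.08661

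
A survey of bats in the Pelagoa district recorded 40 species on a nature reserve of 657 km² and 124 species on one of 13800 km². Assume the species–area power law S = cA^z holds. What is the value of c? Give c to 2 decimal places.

z = ln(S₂/S₁) / ln(A₂/A₁) = ln(124/40) / ln(13800/657) = 1.1314 / 3.0447 = 0.3716
c = S₁ / A₁^z = 40 / 657^0.3716 = 40 / 11.14 = 3.59

3.59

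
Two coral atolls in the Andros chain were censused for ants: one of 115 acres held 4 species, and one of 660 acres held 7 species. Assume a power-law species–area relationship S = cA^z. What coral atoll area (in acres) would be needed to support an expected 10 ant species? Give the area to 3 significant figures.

2010 acres

z = ln(7/4) / ln(660/115) = 0.5596 / 1.7473 = 0.3203
c = 4 / 115^0.3203 = 4 / 4.571 = 0.8751
A = (10/0.8751)^(1/0.3203) ⇒ ln A = ln(11.43)/0.3203 = 7.6059
A = e^7.6059 ≈ 2010 acres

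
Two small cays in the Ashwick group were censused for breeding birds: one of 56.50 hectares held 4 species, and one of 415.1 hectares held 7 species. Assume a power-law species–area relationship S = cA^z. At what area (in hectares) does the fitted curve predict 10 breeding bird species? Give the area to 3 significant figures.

z = ln(7/4) / ln(415.1/56.5) = 0.5596 / 1.9943 = 0.2806
c = 4 / 56.5^0.2806 = 4 / 3.102 = 1.289
A = (10/1.289)^(1/0.2806) ⇒ ln A = ln(7.755)/0.2806 = 7.2996
A = e^7.2996 ≈ 1480 hectares

1480 hectares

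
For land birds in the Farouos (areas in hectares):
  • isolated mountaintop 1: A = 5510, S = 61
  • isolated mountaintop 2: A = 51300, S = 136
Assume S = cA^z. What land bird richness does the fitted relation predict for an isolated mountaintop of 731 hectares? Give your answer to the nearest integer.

30

z = ln(136/61) / ln(51300/5510) = 0.8018 / 2.2311 = 0.3594
c = 61 / 5510^0.3594 = 61 / 22.1 = 2.76
S₃ = 2.76 × 731^0.3594 = 2.76 × 10.7 ≈ 29.52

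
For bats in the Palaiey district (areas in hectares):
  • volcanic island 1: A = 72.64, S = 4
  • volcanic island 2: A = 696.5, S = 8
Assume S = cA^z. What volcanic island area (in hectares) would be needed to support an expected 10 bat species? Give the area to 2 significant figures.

1400 hectares

z = ln(8/4) / ln(696.5/72.64) = 0.6931 / 2.2606 = 0.3066
c = 4 / 72.64^0.3066 = 4 / 3.721 = 1.075
A = (10/1.075)^(1/0.3066) ⇒ ln A = ln(9.303)/0.3066 = 7.2738
A = e^7.2738 ≈ 1442 hectares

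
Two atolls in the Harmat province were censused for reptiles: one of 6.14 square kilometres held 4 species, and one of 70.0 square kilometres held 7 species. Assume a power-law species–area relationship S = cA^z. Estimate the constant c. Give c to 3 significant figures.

z = ln(S₂/S₁) / ln(A₂/A₁) = ln(7/4) / ln(70/6.14) = 0.5596 / 2.4337 = 0.2299
c = S₁ / A₁^z = 4 / 6.14^0.2299 = 4 / 1.518 = 2.635

2.64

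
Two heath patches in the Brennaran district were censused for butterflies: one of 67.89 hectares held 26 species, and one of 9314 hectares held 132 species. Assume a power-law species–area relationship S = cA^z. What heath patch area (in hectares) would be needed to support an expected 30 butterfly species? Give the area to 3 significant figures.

z = ln(132/26) / ln(9314/67.89) = 1.6247 / 4.9214 = 0.3301
c = 26 / 67.89^0.3301 = 26 / 4.025 = 6.46
A = (30/6.46)^(1/0.3301) ⇒ ln A = ln(4.644)/0.3301 = 4.6514
A = e^4.6514 ≈ 104.7 hectares

105 hectares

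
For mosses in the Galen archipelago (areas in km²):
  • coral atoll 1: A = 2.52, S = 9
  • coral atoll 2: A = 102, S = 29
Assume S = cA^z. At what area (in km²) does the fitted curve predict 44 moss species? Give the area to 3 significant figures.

381 km²

z = ln(29/9) / ln(102/2.52) = 1.1701 / 3.7007 = 0.3162
c = 9 / 2.52^0.3162 = 9 / 1.339 = 6.719
A = (44/6.719)^(1/0.3162) ⇒ ln A = ln(6.548)/0.3162 = 5.9435
A = e^5.9435 ≈ 381.3 km²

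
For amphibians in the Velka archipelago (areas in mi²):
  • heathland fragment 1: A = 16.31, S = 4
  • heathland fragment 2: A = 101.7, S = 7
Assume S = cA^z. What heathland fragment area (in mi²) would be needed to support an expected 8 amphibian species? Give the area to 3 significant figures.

z = ln(7/4) / ln(101.7/16.31) = 0.5596 / 1.8302 = 0.3058
c = 4 / 16.31^0.3058 = 4 / 2.348 = 1.703
A = (8/1.703)^(1/0.3058) ⇒ ln A = ln(4.696)/0.3058 = 5.0587
A = e^5.0587 ≈ 157.4 mi²

157 mi²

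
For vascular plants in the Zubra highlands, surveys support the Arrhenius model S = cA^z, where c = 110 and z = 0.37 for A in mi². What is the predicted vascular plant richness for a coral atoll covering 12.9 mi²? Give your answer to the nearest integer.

283

S = 110 × 12.9^0.37 = 110 × 2.576 ≈ 283.3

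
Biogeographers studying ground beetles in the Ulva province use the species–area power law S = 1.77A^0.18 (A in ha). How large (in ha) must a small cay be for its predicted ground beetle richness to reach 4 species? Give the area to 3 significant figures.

4 = 1.77 × A^0.18  ⇒  A^0.18 = 4/1.77 = 2.26
ln A = ln(2.26) / 0.18 = 0.8153 / 0.18 = 4.5295
A = e^4.5295 ≈ 92.71 ha

92.7 ha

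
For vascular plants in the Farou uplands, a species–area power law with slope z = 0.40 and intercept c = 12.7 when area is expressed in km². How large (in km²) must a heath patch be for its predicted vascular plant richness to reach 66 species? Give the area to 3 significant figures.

66 = 12.7 × A^0.4  ⇒  A^0.4 = 66/12.7 = 5.197
ln A = ln(5.197) / 0.4 = 1.6481 / 0.4 = 4.1201
A = e^4.1201 ≈ 61.57 km²

61.6 km²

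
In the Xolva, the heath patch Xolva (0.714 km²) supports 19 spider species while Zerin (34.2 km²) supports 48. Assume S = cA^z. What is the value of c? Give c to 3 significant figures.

z = ln(S₂/S₁) / ln(A₂/A₁) = ln(48/19) / ln(34.2/0.714) = 0.9268 / 3.8691 = 0.2395
c = S₁ / A₁^z = 19 / 0.714^0.2395 = 19 / 0.9225 = 20.6

20.6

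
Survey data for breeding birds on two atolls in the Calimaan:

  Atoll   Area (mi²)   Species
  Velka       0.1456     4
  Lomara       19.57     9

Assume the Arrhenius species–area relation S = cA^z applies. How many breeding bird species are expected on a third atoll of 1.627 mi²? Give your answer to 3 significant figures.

z = ln(9/4) / ln(19.57/0.1456) = 0.8109 / 4.9009 = 0.1655
c = 4 / 0.1456^0.1655 = 4 / 0.727 = 5.502
S₃ = 5.502 × 1.627^0.1655 = 5.502 × 1.084 ≈ 5.964

5.96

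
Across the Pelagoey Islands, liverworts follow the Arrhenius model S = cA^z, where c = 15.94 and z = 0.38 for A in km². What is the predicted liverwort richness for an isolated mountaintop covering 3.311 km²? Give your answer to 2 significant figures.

25

S = 15.94 × 3.311^0.38
ln S = ln 15.94 + 0.38 × ln 3.311 = 2.7688 + 0.38 × 1.1973 = 3.2238
S = e^3.2238 ≈ 25.12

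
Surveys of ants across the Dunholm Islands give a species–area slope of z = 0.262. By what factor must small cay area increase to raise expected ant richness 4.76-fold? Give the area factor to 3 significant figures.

(A₂/A₁)^0.262 = 4.76, so A₂/A₁ = 4.76^(1/0.262) = 4.76^3.817
ln(A₂/A₁) = ln 4.76 / 0.262 = 1.5602 / 0.262 = 5.9551
A₂/A₁ = e^5.9551 ≈ 385.7

386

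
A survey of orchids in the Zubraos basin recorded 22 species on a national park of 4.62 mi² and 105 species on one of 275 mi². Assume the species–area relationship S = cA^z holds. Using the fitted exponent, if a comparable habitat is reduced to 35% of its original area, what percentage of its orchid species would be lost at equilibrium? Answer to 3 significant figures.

z = ln(105/22) / ln(275/4.62) = 1.5629 / 4.0864 = 0.3825
S_new/S_old = (A_new/A_old)^z = 0.35^0.3825 = exp(0.3825 × -1.0498) = 0.6693
Fraction lost = 1 − 0.6693 = 0.3307

33.1%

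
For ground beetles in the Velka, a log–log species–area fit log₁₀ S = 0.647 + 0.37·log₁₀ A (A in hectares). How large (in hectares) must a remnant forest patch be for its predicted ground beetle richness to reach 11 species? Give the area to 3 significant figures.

11 = 4.436 × A^0.37  ⇒  A^0.37 = 11/4.436 = 2.48
ln A = ln(2.48) / 0.37 = 0.9081 / 0.37 = 2.4544
A = e^2.4544 ≈ 11.64 hectares

11.6 hectares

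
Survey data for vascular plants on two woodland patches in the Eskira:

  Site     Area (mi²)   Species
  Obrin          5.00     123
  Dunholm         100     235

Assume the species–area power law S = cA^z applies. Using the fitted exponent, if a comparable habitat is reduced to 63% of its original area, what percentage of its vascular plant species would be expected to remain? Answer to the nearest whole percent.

90%

z = ln(235/123) / ln(100/5) = 0.6474 / 2.9957 = 0.2161
S_new/S_old = (A_new/A_old)^z = 0.63^0.2161 = exp(0.2161 × -0.4620) = 0.905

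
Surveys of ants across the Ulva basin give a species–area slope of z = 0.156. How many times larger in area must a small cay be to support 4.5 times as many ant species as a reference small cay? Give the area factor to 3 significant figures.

15400

(A₂/A₁)^0.156 = 4.5, so A₂/A₁ = 4.5^(1/0.156) = 4.5^6.41
ln(A₂/A₁) = ln 4.5 / 0.156 = 1.5041 / 0.156 = 9.6415
A₂/A₁ = e^9.6415 ≈ 15391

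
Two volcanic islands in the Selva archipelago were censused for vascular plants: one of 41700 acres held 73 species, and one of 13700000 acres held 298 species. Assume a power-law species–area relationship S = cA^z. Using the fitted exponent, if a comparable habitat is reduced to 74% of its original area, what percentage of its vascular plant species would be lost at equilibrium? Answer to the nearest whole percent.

7%

z = ln(298/73) / ln(13700000/41700) = 1.4066 / 5.7946 = 0.2427
S_new/S_old = (A_new/A_old)^z = 0.74^0.2427 = exp(0.2427 × -0.3011) = 0.9295
Fraction lost = 1 − 0.9295 = 0.07049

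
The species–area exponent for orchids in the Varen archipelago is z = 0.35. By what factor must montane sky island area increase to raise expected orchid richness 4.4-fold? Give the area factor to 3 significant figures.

(A₂/A₁)^0.35 = 4.4, so A₂/A₁ = 4.4^(1/0.35) = 4.4^2.857
ln(A₂/A₁) = ln 4.4 / 0.35 = 1.4816 / 0.35 = 4.2332
A₂/A₁ = e^4.2332 ≈ 68.93

68.9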